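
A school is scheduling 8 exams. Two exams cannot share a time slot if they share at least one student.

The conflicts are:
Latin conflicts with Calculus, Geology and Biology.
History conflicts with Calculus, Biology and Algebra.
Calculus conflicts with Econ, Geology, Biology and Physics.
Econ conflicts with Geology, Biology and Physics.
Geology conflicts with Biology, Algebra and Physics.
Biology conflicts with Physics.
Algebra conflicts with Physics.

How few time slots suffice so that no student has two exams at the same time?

Calculus, Econ, Geology, Biology, Physics are mutually in conflict, so at least 5 time slots are needed.
5 time slots suffice: time slot 1 → {History, Geology}; time slot 2 → {Calculus, Algebra}; time slot 3 → {Biology}; time slot 4 → {Latin, Physics}; time slot 5 → {Econ}. Each listed conflict is separated.

5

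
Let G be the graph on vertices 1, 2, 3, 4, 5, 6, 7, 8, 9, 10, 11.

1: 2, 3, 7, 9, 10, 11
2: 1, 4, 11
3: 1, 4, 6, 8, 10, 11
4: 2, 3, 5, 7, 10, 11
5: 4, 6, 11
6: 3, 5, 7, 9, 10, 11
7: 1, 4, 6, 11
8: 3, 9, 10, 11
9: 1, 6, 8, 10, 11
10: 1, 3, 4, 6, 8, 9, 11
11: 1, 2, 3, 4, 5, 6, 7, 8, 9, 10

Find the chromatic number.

6, 9, 10, 11 form a clique, so at least 4 colors are needed.
4 colors suffice: color red → {11}; color blue → {2, 5, 7, 10}; color green → {1, 4, 6, 8}; color yellow → {3, 9}. Every edge joins two different colors.

4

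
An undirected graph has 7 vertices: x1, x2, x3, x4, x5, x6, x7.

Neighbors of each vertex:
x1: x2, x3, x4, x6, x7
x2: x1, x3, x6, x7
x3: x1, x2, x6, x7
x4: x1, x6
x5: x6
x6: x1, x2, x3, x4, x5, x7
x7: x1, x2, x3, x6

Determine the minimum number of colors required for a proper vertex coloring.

x1, x2, x3, x6, x7 are pairwise adjacent (a clique of size 5), so at least 5 colors are needed.
5 colors suffice: x1=2, x2=4, x3=5, x4=3, x5=2, x6=1, x7=3. No two adjacent vertices share a color.

5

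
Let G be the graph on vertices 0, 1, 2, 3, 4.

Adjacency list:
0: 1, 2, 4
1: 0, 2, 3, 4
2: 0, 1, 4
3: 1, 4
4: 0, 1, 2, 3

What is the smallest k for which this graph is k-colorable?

0, 1, 2, 4 are pairwise adjacent (a clique of size 4), so at least 4 colors are needed.
4 colors suffice: 0=yellow, 1=red, 2=green, 3=green, 4=blue. Each edge has distinct colors on its endpoints.

4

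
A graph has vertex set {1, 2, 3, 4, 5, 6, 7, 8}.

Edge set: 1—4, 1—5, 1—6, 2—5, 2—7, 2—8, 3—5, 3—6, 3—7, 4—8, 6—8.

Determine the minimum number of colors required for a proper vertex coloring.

The cycle 2-5-1-6-8-2 has odd length 5, so it cannot be 2-colored; at least 3 colors are needed.
3 colors suffice: color red → {1, 3, 8}; color blue → {4, 5, 6, 7}; color green → {2}. Each edge has distinct colors on its endpoints.

3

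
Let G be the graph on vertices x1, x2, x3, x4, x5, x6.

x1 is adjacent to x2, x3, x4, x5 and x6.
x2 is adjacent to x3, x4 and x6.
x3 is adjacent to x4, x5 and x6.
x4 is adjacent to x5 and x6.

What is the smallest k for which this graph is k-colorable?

5

x1, x2, x3, x4, x6 are pairwise adjacent (a clique of size 5), so at least 5 colors are needed.
5 colors suffice: color red → {x4}; color blue → {x3}; color green → {x1}; color yellow → {x5, x6}; color purple → {x2}. No two adjacent vertices share a color.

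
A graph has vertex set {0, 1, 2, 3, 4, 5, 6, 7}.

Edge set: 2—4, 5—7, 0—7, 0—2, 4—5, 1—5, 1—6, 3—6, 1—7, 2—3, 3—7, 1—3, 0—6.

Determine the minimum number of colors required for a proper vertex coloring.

3

1, 3, 6 form a triangle, so at least 3 colors are needed.
One proper 3-coloring: 0=red, 1=blue, 2=blue, 3=red, 4=green, 5=red, 6=green, 7=green. Each edge has distinct colors on its endpoints.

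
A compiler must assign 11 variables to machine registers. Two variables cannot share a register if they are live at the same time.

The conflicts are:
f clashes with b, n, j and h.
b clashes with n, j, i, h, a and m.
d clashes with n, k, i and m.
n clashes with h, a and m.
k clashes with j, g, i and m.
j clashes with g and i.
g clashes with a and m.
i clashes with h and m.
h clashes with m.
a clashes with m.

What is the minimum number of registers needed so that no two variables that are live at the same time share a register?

4

f, b, n, h are mutually in conflict, so at least 4 registers are needed.
4 registers suffice: f=1, b=2, d=4, n=3, k=2, j=4, g=3, i=3, h=4, a=4, m=1. Each listed conflict is separated.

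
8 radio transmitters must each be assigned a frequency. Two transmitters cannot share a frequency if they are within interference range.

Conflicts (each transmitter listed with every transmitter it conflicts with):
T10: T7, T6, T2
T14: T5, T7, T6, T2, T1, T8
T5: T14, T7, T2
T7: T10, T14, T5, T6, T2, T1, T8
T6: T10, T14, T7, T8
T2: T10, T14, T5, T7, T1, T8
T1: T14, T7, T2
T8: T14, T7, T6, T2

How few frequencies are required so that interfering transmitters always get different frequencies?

4

T14, T7, T6, T8 all conflict with each other, so at least 4 frequencies are needed.
4 frequencies suffice: T10=2, T14=2, T5=4, T7=1, T6=3, T2=3, T1=4, T8=4. Every pair that conflicts lands in different frequencies.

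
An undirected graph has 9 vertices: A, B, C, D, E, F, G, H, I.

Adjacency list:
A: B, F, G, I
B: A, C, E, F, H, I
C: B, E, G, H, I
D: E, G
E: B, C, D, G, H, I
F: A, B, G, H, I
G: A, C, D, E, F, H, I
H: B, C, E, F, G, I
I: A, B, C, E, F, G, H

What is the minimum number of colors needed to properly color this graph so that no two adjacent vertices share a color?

5

C, E, G, H, I are pairwise adjacent (a clique of size 5), so at least 5 colors are needed.
5 colors suffice: color red → {D, I}; color blue → {B, G}; color green → {A, H}; color yellow → {E, F}; color purple → {C}. Every edge joins two different colors.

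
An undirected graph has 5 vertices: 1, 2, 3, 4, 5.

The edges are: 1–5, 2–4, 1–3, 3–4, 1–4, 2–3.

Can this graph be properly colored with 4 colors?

Yes

The chromatic number is 3. 1, 3, 4 are pairwise adjacent, so at least 3 colors are needed.
One proper 3-coloring: 1=a, 2=a, 3=c, 4=b, 5=b.
Since 4 ≥ 3, a proper 4-coloring certainly exists.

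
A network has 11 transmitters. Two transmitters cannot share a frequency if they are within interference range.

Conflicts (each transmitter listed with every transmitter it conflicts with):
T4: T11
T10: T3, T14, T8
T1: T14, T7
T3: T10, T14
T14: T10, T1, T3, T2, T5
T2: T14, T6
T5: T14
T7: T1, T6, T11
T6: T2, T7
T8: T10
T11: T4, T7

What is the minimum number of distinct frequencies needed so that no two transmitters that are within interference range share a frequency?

3

T10, T3, T14 all conflict with each other, so at least 3 frequencies are needed.
3 frequencies suffice: T4=1, T10=2, T1=2, T3=3, T14=1, T2=2, T5=2, T7=1, T6=3, T8=1, T11=2. Each listed conflict is separated.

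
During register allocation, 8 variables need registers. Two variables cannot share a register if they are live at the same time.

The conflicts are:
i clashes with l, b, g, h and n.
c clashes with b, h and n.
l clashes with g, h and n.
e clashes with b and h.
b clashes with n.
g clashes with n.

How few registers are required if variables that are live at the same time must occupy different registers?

i, l, g, n pairwise conflict, so at least 4 registers are needed.
4 registers suffice: register 1 → {h, n}; register 2 → {i, c, e}; register 3 → {l, b}; register 4 → {g}. No two conflicting variables share a register.

4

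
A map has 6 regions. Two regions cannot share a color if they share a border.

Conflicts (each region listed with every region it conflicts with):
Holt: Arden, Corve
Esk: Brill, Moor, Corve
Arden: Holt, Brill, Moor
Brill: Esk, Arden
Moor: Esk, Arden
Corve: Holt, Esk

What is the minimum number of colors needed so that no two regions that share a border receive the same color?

3

The cycle Esk-Moor-Arden-Holt-Corve-Esk has odd length 5, so it cannot be 2-colored; at least 3 colors are needed.
3 colors suffice: Holt=3, Esk=1, Arden=1, Brill=2, Moor=2, Corve=2. No two conflicting regions share a color.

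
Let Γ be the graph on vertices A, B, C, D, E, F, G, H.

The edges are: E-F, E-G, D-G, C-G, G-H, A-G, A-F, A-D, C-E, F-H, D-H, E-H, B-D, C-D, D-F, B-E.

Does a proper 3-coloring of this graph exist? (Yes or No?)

Yes

The chromatic number is 3. A, D, G are pairwise adjacent, so at least 3 colors are needed.
A valid assignment using 3 colors: A=green, B=blue, C=green, D=red, E=red, F=blue, G=blue, H=green.
That is already a proper 3-coloring.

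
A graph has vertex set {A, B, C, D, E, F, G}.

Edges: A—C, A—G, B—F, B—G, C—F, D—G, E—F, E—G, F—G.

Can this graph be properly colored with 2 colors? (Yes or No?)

No

B, F, G are mutually adjacent, so at least 3 colors are needed.
So 2 colors are not enough.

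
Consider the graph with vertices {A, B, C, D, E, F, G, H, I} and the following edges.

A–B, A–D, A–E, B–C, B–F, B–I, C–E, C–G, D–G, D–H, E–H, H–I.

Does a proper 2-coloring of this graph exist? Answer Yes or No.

The cycle G-D-A-E-C-G has odd length 5, so it cannot be 2-colored; at least 3 colors are needed.
So 2 colors are not enough.

No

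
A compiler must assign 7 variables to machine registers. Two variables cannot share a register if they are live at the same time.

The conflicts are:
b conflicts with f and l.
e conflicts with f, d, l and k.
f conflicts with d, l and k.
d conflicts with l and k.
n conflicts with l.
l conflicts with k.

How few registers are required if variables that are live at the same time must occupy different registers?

e, f, d, l, k are mutually in conflict, so at least 5 registers are needed.
5 registers suffice: register 1 → {l}; register 2 → {f, n}; register 3 → {b, k}; register 4 → {d}; register 5 → {e}. Every pair that conflicts lands in different registers.

5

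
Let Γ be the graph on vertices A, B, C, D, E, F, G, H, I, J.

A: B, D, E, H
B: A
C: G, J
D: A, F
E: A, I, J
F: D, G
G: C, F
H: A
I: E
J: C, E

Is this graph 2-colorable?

The cycle G-C-J-E-A-D-F-G has odd length 7, so it cannot be 2-colored; at least 3 colors are needed.
So 2 colors are not enough.

No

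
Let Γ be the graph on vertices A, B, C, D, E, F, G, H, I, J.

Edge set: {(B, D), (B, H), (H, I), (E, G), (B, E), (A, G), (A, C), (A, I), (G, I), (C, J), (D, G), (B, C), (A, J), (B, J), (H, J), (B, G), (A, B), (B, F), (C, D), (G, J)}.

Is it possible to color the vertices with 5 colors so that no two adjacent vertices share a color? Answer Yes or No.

The chromatic number is 4. A, B, G, J are pairwise adjacent (a clique of size 4), so at least 4 colors are needed.
4 colors suffice: color 1 → {B, I}; color 2 → {C, F, G, H}; color 3 → {D, E, J}; color 4 → {A}.
Since 5 ≥ 4, a proper 5-coloring certainly exists.

Yes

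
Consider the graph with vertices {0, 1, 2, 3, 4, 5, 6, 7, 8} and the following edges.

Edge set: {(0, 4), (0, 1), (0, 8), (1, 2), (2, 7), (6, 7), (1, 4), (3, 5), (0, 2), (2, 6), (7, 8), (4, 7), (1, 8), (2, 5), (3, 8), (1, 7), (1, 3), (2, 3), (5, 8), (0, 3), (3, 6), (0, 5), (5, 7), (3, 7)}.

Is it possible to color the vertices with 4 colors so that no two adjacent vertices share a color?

Yes

The chromatic number is 4. 2, 3, 6, 7 form a clique, so at least 4 colors are needed.
A valid assignment using 4 colors: 0=a, 1=d, 2=c, 3=b, 4=b, 5=d, 6=d, 7=a, 8=c.
That is already a proper 4-coloring.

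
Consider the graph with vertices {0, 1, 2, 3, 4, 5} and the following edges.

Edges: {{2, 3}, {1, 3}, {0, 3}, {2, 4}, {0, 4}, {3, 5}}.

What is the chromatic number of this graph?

1 and 3 are adjacent, so at least 2 colors are needed.
One proper 2-coloring: 0=blue, 1=blue, 2=blue, 3=red, 4=red, 5=blue. Every edge joins two different colors.

2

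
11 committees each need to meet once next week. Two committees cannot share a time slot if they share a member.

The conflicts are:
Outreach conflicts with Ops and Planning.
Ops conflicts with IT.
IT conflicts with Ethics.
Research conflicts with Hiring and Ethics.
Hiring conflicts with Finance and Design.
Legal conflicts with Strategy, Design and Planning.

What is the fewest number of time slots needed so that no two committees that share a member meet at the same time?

The cycle Planning-Legal-Design-Hiring-Research-Ethics-IT-Ops-Outreach-Planning has odd length 9, so it cannot be 2-colored; at least 3 time slots are needed.
A valid assignment using 3 time slots: Outreach=3, Ops=1, IT=2, Research=2, Hiring=1, Legal=1, Strategy=2, Finance=2, Ethics=1, Design=2, Planning=2. No two conflicting committees share a time slot.

3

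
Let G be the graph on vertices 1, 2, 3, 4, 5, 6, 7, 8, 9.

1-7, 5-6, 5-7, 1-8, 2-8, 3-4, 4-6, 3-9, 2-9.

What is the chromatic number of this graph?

3

The cycle 9-2-8-1-7-5-6-4-3-9 has odd length 9, so it cannot be 2-colored; at least 3 colors are needed.
One proper 3-coloring: 1=b, 2=a, 3=a, 4=b, 5=b, 6=a, 7=a, 8=c, 9=b. Each edge has distinct colors on its endpoints.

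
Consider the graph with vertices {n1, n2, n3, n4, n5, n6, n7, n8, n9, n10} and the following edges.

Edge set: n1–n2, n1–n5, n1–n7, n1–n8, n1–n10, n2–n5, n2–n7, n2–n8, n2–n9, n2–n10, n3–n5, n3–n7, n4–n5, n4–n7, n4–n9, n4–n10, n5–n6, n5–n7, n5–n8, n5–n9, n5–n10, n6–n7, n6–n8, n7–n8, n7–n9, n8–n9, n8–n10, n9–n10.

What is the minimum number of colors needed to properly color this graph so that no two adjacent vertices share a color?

5

n2, n5, n7, n8, n9 form a clique, so at least 5 colors are needed.
5 colors suffice: n1=4, n2=5, n3=3, n4=3, n5=1, n6=4, n7=2, n8=3, n9=4, n10=2. Every edge joins two different colors.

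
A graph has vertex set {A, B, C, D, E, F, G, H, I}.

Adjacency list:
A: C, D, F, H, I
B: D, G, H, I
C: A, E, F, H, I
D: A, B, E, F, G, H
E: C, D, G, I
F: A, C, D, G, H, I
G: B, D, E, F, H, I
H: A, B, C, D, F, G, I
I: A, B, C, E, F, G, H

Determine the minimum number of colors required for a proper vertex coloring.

5

A, C, F, H, I are pairwise adjacent (a clique of size 5), so at least 5 colors are needed.
A valid assignment using 5 colors: A=5, B=4, C=3, D=2, E=1, F=4, G=3, H=1, I=2. Every edge joins two different colors.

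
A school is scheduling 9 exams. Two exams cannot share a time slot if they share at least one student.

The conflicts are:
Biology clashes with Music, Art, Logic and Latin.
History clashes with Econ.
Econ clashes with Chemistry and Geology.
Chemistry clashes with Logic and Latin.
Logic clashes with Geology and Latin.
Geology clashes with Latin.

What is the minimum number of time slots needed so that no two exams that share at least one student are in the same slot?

Chemistry, Logic, Latin pairwise conflict, so at least 3 time slots are needed.
Using 3 time slots: Biology=1, History=1, Econ=2, Chemistry=1, Music=2, Art=2, Logic=2, Geology=1, Latin=3. Every pair that conflicts lands in different time slots.

3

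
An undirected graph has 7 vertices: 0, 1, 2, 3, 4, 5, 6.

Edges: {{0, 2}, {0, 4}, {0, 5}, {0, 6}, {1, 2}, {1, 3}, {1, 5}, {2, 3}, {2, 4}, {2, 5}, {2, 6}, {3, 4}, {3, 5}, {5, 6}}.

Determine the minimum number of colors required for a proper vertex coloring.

4

0, 2, 5, 6 are mutually adjacent (a clique of size 4), so at least 4 colors are needed.
A valid assignment using 4 colors: 0=green, 1=yellow, 2=red, 3=green, 4=blue, 5=blue, 6=yellow. Each edge has distinct colors on its endpoints.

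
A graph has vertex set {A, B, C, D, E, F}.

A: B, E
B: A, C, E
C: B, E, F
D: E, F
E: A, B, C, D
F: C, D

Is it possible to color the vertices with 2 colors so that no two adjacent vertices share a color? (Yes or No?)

B, C, E are pairwise adjacent, so at least 3 colors are needed.
So 2 colors are not enough.

No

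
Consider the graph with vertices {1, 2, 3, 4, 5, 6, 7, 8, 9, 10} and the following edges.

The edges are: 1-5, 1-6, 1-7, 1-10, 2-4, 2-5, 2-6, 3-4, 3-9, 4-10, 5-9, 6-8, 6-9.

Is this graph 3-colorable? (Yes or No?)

The chromatic number is 3. The cycle 1-10-4-2-6-1 has odd length 5, so it cannot be 2-colored; at least 3 colors are needed.
One proper 3-coloring: 1=b, 2=b, 3=c, 4=a, 5=a, 6=a, 7=a, 8=b, 9=b, 10=c.
That is already a proper 3-coloring.

Yes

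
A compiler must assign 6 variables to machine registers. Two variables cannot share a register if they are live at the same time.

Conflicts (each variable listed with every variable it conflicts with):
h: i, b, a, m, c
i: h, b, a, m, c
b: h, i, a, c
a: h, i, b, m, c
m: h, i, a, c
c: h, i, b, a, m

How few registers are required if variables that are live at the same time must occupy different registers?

h, i, b, a, c are mutually in conflict, so at least 5 registers are needed.
5 registers suffice: register 1 → {c}; register 2 → {i}; register 3 → {a}; register 4 → {h}; register 5 → {b, m}. Every pair that conflicts lands in different registers.

5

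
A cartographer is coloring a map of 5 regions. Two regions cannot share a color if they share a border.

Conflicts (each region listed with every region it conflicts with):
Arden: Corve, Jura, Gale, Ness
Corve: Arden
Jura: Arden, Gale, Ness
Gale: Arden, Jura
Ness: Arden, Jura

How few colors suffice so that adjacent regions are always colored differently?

3

Arden, Jura, Ness are mutually in conflict, so at least 3 colors are needed.
3 colors suffice: color 1 → {Arden}; color 2 → {Corve, Jura}; color 3 → {Gale, Ness}. No two conflicting regions share a color.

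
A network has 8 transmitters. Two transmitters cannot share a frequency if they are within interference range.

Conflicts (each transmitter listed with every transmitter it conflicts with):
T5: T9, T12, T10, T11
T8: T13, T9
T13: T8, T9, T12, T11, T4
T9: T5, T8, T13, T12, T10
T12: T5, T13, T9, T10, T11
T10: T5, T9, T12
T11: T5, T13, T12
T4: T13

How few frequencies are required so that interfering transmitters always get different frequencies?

T5, T9, T12, T10 are mutually in conflict, so at least 4 frequencies are needed.
4 frequencies suffice: T5=3, T8=2, T13=3, T9=1, T12=2, T10=4, T11=1, T4=1. Every pair that conflicts lands in different frequencies.

4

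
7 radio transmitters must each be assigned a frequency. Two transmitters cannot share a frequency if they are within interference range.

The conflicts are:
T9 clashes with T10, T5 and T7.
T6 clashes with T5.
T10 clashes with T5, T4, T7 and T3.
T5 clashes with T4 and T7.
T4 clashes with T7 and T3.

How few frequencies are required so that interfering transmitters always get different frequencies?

T10, T5, T4, T7 all conflict with each other, so at least 4 frequencies are needed.
A valid assignment using 4 frequencies: T9=3, T6=1, T10=1, T5=2, T4=3, T7=4, T3=2. Each listed conflict is separated.

4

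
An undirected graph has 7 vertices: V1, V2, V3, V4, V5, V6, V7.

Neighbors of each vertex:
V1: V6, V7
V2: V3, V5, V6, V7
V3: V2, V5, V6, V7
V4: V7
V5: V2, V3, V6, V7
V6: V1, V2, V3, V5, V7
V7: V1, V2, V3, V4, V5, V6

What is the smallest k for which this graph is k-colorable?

5

V2, V3, V5, V6, V7 are mutually adjacent (a clique of size 5), so at least 5 colors are needed.
A valid assignment using 5 colors: V1=green, V2=purple, V3=yellow, V4=blue, V5=green, V6=blue, V7=red. Each edge has distinct colors on its endpoints.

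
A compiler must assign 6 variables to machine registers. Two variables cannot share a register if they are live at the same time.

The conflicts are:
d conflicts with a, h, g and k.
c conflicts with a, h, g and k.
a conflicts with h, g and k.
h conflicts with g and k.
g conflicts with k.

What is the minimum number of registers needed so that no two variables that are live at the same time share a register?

d, a, h, g, k pairwise conflict, so at least 5 registers are needed.
5 registers suffice: register 1 → {a}; register 2 → {h}; register 3 → {g}; register 4 → {k}; register 5 → {d, c}. Every pair that conflicts lands in different registers.

5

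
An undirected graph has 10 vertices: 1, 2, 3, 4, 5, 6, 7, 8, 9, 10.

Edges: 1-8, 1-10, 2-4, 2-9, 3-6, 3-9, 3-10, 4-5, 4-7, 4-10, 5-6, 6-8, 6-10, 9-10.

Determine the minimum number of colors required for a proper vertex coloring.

3

3, 6, 10 are pairwise adjacent, so at least 3 colors are needed.
A valid assignment using 3 colors: 1=b, 2=a, 3=c, 4=b, 5=a, 6=b, 7=a, 8=a, 9=b, 10=a. No two adjacent vertices share a color.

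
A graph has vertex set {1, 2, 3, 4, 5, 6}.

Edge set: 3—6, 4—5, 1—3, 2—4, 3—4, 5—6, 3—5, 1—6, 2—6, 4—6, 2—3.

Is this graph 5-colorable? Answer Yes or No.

Yes

The chromatic number is 4. 3, 4, 5, 6 form a clique, so at least 4 colors are needed.
4 colors suffice: color a → {6}; color b → {3}; color c → {1, 4}; color d → {2, 5}.
Since 5 ≥ 4, a proper 5-coloring certainly exists.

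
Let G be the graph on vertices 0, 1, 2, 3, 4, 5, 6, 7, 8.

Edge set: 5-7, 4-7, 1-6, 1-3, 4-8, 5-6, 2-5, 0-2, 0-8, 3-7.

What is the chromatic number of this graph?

The cycle 5-6-1-3-7-5 has odd length 5, so it cannot be 2-colored; at least 3 colors are needed.
3 colors suffice: 0=a, 1=a, 2=b, 3=c, 4=a, 5=a, 6=b, 7=b, 8=b. No two adjacent vertices share a color.

3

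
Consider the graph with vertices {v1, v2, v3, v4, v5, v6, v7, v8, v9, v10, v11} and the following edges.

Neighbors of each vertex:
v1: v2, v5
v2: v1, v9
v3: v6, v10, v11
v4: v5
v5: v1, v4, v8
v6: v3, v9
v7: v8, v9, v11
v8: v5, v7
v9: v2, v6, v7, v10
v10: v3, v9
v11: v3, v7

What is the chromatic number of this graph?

3

The cycle v3-v11-v7-v9-v10-v3 has odd length 5, so it cannot be 2-colored; at least 3 colors are needed.
3 colors suffice: color red → {v3, v5, v9}; color blue → {v1, v4, v6, v7, v10}; color green → {v2, v8, v11}. Each edge has distinct colors on its endpoints.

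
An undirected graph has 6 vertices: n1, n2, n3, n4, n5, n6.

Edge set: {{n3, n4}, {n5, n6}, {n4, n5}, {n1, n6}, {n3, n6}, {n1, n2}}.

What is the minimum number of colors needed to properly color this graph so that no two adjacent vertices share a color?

2

n5 and n6 are adjacent, so at least 2 colors are needed.
2 colors suffice: color R → {n2, n4, n6}; color B → {n1, n3, n5}. Each edge has distinct colors on its endpoints.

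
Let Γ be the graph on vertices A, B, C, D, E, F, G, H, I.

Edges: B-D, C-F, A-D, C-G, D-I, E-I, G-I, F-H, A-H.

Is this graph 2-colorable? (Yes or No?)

No

The cycle D-A-H-F-C-G-I-D has odd length 7, so it cannot be 2-colored; at least 3 colors are needed.
So 2 colors are not enough.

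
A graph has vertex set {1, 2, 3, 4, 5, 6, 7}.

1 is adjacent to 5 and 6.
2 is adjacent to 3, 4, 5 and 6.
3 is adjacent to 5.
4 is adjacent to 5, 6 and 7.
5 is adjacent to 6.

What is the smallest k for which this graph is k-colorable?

2, 4, 5, 6 are pairwise adjacent (a clique of size 4), so at least 4 colors are needed.
4 colors suffice: color red → {5, 7}; color blue → {1, 3, 4}; color green → {6}; color yellow → {2}. Every edge joins two different colors.

4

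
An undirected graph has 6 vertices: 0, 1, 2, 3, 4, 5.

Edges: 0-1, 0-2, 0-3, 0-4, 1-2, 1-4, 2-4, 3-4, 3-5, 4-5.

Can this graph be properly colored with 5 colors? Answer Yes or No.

Yes

The chromatic number is 4. 0, 1, 2, 4 form a clique, so at least 4 colors are needed.
4 colors suffice: color red → {4}; color blue → {0, 5}; color green → {1, 3}; color yellow → {2}.
Since 5 ≥ 4, a proper 5-coloring certainly exists.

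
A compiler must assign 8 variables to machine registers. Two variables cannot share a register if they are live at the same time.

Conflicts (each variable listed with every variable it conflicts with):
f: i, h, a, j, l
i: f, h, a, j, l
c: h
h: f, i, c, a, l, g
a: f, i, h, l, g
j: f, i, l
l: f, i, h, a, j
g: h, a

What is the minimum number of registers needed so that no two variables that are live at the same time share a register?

f, i, h, a, l are mutually in conflict, so at least 5 registers are needed.
A valid assignment using 5 registers: f=4, i=3, c=2, h=1, a=5, j=1, l=2, g=2. Every pair that conflicts lands in different registers.

5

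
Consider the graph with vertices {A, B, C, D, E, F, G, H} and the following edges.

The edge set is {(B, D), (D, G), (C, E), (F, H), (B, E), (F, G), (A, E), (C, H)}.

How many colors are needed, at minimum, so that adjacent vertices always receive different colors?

3

The cycle F-H-C-E-B-D-G-F has odd length 7, so it cannot be 2-colored; at least 3 colors are needed.
3 colors suffice: color 1 → {D, E, F}; color 2 → {A, B, C, G}; color 3 → {H}. No two adjacent vertices share a color.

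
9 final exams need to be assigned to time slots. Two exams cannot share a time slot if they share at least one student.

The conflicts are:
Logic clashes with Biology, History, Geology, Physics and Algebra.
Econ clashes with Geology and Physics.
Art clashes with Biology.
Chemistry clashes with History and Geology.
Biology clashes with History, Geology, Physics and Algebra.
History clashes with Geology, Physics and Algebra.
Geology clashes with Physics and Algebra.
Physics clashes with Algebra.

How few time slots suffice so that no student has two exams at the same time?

6

Logic, Biology, History, Geology, Physics, Algebra are mutually in conflict, so at least 6 time slots are needed.
Using 6 time slots: Logic=5, Econ=3, Art=1, Chemistry=2, Biology=3, History=4, Geology=1, Physics=2, Algebra=6. No two conflicting exams share a time slot.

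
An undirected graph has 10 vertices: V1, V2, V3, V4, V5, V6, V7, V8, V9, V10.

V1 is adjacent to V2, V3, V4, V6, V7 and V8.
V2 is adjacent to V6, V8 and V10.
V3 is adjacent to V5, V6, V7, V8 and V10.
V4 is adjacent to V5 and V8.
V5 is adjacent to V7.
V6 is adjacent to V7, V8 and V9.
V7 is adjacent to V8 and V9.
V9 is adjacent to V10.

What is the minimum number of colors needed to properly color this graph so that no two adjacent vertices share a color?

V1, V3, V6, V7, V8 form a clique, so at least 5 colors are needed.
5 colors suffice: color red → {V1, V5, V10}; color blue → {V2, V4, V7}; color green → {V3, V9}; color yellow → {V6}; color purple → {V8}. Each edge has distinct colors on its endpoints.

5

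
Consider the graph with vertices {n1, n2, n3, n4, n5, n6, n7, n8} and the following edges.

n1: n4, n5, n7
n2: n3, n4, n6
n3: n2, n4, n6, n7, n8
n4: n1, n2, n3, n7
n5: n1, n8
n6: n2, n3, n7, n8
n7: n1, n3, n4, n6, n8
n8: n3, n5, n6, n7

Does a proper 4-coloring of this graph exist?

Yes

The chromatic number is 4. n3, n6, n7, n8 form a clique, so at least 4 colors are needed.
4 colors suffice: color 1 → {n1, n3}; color 2 → {n2, n5, n7}; color 3 → {n4, n6}; color 4 → {n8}.
That is already a proper 4-coloring.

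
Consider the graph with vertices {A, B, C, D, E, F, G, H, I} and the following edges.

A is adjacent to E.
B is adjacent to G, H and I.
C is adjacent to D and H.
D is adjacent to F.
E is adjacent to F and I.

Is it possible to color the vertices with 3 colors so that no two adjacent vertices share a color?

The chromatic number is 3. The cycle E-I-B-H-C-D-F-E has odd length 7, so it cannot be 2-colored; at least 3 colors are needed.
One proper 3-coloring: A=2, B=1, C=1, D=3, E=1, F=2, G=2, H=2, I=2.
That is already a proper 3-coloring.

Yes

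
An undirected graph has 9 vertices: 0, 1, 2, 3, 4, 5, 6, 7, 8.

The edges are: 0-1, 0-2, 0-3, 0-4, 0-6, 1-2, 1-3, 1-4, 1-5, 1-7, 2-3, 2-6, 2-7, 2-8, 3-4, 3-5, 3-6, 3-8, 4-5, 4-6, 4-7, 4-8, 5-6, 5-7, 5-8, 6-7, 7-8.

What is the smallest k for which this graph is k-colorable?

4, 5, 7, 8 are pairwise adjacent (a clique of size 4), so at least 4 colors are needed.
A valid assignment using 4 colors: 0=c, 1=d, 2=a, 3=b, 4=a, 5=c, 6=d, 7=b, 8=d. No two adjacent vertices share a color.

4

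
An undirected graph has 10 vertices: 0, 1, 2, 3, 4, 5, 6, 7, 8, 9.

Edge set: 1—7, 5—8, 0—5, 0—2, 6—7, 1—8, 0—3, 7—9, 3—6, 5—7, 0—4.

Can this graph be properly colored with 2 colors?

The cycle 7-5-0-3-6-7 has odd length 5, so it cannot be 2-colored; at least 3 colors are needed.
So 2 colors are not enough.

No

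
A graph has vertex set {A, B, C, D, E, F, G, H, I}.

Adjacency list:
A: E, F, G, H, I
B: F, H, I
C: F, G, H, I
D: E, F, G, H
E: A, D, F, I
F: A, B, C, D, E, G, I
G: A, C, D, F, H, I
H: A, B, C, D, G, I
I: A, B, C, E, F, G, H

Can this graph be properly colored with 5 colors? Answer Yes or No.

The chromatic number is 4. C, G, H, I form a clique, so at least 4 colors are needed.
4 colors suffice: color 1 → {F, H}; color 2 → {D, I}; color 3 → {B, E, G}; color 4 → {A, C}.
Since 5 ≥ 4, a proper 5-coloring certainly exists.

Yes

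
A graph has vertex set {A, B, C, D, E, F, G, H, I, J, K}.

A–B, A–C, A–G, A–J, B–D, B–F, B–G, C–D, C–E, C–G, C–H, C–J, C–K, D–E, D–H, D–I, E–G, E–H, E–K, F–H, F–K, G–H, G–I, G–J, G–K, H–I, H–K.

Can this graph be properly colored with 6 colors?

The chromatic number is 5. C, E, G, H, K are mutually adjacent (a clique of size 5), so at least 5 colors are needed.
5 colors suffice: color 1 → {D, F, G}; color 2 → {A, H}; color 3 → {B, C, I}; color 4 → {J, K}; color 5 → {E}.
Since 6 ≥ 5, a proper 6-coloring certainly exists.

Yes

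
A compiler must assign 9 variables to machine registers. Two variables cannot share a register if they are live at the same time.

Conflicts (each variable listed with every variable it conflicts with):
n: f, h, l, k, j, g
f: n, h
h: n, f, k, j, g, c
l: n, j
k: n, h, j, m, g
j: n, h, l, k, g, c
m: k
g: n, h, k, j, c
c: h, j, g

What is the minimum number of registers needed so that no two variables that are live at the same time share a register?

5

n, h, k, j, g are mutually in conflict, so at least 5 registers are needed.
5 registers suffice: n=1, f=2, h=3, l=3, k=4, j=2, m=1, g=5, c=1. Each listed conflict is separated.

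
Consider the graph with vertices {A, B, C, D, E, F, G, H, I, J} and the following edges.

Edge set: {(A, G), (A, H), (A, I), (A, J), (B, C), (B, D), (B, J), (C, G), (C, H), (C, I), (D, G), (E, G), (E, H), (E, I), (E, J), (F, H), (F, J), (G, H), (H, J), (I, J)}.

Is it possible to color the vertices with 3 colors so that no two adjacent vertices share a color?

Yes

The chromatic number is 3. A, I, J form a triangle, so at least 3 colors are needed.
One proper 3-coloring: A=green, B=blue, C=green, D=green, E=green, F=green, G=red, H=blue, I=blue, J=red.
That is already a proper 3-coloring.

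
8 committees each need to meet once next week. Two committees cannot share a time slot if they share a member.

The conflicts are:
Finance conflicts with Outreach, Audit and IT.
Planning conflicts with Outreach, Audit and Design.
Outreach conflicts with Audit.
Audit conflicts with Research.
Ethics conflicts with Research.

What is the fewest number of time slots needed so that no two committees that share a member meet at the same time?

3

Finance, Outreach, Audit pairwise conflict, so at least 3 time slots are needed.
3 time slots suffice: time slot 1 → {Audit, IT, Ethics, Design}; time slot 2 → {Finance, Planning, Research}; time slot 3 → {Outreach}. Every pair that conflicts lands in different time slots.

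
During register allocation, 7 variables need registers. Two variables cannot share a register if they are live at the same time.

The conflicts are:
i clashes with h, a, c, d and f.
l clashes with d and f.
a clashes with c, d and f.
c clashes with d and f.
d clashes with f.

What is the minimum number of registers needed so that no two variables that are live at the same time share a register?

i, a, c, d, f pairwise conflict, so at least 5 registers are needed.
5 registers suffice: register 1 → {h, d}; register 2 → {f}; register 3 → {i, l}; register 4 → {c}; register 5 → {a}. Every pair that conflicts lands in different registers.

5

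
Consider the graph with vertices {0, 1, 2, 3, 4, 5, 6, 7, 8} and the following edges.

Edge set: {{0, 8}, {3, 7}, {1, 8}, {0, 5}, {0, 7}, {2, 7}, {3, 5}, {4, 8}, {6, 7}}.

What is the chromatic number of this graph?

2

4 and 8 are adjacent, so at least 2 colors are needed.
2 colors suffice: color a → {5, 7, 8}; color b → {0, 1, 2, 3, 4, 6}. Each edge has distinct colors on its endpoints.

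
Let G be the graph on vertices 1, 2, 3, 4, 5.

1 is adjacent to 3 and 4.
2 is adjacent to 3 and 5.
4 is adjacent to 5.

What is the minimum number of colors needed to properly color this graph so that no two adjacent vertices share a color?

3

The cycle 1-3-2-5-4-1 has odd length 5, so it cannot be 2-colored; at least 3 colors are needed.
3 colors suffice: color a → {1, 2}; color b → {3, 5}; color c → {4}. No two adjacent vertices share a color.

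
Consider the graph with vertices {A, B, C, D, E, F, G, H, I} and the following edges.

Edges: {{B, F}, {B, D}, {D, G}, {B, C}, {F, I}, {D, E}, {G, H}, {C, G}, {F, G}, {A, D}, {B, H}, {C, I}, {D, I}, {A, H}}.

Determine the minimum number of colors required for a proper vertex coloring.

2

F and G are adjacent, so at least 2 colors are needed.
2 colors suffice: color red → {C, D, F, H}; color blue → {A, B, E, G, I}. Each edge has distinct colors on its endpoints.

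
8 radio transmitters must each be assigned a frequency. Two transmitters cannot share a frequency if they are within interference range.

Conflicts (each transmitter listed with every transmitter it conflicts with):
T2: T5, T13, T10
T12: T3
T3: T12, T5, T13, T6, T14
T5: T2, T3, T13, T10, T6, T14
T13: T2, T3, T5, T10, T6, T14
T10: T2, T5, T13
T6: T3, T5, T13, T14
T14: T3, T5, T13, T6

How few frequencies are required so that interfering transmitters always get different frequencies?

5

T3, T5, T13, T6, T14 pairwise conflict, so at least 5 frequencies are needed.
5 frequencies suffice: frequency 1 → {T12, T5}; frequency 2 → {T13}; frequency 3 → {T2, T3}; frequency 4 → {T10, T6}; frequency 5 → {T14}. No two conflicting transmitters share a frequency.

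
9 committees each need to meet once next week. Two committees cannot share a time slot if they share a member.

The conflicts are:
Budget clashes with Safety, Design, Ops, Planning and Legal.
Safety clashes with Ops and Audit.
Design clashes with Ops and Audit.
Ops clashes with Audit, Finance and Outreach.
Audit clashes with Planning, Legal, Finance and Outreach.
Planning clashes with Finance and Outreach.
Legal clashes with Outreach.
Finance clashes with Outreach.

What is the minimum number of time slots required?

Audit, Planning, Finance, Outreach pairwise conflict, so at least 4 time slots are needed.
4 time slots suffice: time slot 1 → {Budget, Audit}; time slot 2 → {Ops, Planning, Legal}; time slot 3 → {Safety, Design, Outreach}; time slot 4 → {Finance}. Each listed conflict is separated.

4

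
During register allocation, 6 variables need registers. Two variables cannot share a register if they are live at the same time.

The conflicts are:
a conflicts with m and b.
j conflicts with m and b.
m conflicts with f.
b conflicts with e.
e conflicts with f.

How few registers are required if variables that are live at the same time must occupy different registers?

3

The cycle a-b-e-f-m-a has odd length 5, so it cannot be 2-colored; at least 3 registers are needed.
3 registers suffice: register 1 → {m, b}; register 2 → {a, j, e}; register 3 → {f}. Each listed conflict is separated.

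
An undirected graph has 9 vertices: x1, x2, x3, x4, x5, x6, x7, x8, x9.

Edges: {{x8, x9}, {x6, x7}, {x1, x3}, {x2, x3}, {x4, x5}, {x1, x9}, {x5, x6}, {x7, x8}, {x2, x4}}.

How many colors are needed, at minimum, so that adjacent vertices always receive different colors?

3

The cycle x7-x6-x5-x4-x2-x3-x1-x9-x8-x7 has odd length 9, so it cannot be 2-colored; at least 3 colors are needed.
3 colors suffice: x1=1, x2=1, x3=2, x4=2, x5=1, x6=2, x7=1, x8=3, x9=2. Each edge has distinct colors on its endpoints.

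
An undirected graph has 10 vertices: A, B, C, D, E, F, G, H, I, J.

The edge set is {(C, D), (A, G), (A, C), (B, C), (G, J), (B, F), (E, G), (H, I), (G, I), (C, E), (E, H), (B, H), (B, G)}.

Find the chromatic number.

E and H are adjacent, so at least 2 colors are needed.
2 colors suffice: color red → {C, F, G, H}; color blue → {A, B, D, E, I, J}. No two adjacent vertices share a color.

2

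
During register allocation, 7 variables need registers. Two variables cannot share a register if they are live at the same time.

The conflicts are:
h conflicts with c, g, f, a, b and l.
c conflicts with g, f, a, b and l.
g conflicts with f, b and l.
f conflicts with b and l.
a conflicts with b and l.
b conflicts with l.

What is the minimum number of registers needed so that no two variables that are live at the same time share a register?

h, c, g, f, b, l all conflict with each other, so at least 6 registers are needed.
6 registers suffice: register 1 → {c}; register 2 → {b}; register 3 → {l}; register 4 → {h}; register 5 → {f, a}; register 6 → {g}. Every pair that conflicts lands in different registers.

6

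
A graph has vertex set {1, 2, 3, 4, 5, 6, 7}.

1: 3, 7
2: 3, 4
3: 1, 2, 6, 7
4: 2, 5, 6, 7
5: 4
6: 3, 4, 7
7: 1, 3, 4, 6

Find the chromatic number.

3, 6, 7 are mutually adjacent, so at least 3 colors are needed.
3 colors suffice: 1=c, 2=b, 3=a, 4=a, 5=b, 6=c, 7=b. Every edge joins two different colors.

3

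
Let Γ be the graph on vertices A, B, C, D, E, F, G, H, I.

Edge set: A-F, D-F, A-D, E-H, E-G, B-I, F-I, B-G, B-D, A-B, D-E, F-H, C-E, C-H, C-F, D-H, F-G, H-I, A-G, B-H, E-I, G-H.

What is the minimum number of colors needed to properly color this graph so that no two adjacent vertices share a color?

3

C, E, H are pairwise adjacent, so at least 3 colors are needed.
3 colors suffice: color red → {A, H}; color blue → {B, E, F}; color green → {C, D, G, I}. No two adjacent vertices share a color.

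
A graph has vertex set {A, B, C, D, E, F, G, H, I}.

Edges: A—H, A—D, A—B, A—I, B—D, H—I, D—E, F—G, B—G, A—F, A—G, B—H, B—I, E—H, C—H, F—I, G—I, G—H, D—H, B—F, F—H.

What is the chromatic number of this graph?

A, B, F, G, H, I are mutually adjacent (a clique of size 6), so at least 6 colors are needed.
6 colors suffice: color 1 → {H}; color 2 → {A, C, E}; color 3 → {B}; color 4 → {D, G}; color 5 → {I}; color 6 → {F}. Every edge joins two different colors.

6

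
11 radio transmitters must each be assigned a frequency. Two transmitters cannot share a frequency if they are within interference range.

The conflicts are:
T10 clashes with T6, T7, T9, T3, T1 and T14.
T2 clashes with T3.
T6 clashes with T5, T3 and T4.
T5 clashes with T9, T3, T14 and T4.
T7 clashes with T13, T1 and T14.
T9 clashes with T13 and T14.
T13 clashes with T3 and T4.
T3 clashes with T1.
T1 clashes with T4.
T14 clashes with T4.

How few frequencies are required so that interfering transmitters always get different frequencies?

3

T6, T5, T4 all conflict with each other, so at least 3 frequencies are needed.
3 frequencies suffice: T10=1, T2=1, T6=3, T5=1, T7=2, T9=2, T13=1, T3=2, T1=3, T14=3, T4=2. Each listed conflict is separated.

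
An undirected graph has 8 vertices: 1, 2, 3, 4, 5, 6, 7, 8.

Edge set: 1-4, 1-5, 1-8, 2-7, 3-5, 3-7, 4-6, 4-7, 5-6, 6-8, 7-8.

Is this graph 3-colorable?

Yes

The chromatic number is 3. The cycle 5-1-4-7-3-5 has odd length 5, so it cannot be 2-colored; at least 3 colors are needed.
3 colors suffice: 1=green, 2=blue, 3=blue, 4=blue, 5=red, 6=green, 7=red, 8=blue.
That is already a proper 3-coloring.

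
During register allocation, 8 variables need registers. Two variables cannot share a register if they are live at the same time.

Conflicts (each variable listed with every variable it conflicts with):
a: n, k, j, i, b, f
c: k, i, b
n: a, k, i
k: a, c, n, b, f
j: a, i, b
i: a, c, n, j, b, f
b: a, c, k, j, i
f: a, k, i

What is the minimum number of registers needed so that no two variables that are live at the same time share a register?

4

a, j, i, b are mutually in conflict, so at least 4 registers are needed.
4 registers suffice: register 1 → {k, i}; register 2 → {a, c}; register 3 → {n, b, f}; register 4 → {j}. No two conflicting variables share a register.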